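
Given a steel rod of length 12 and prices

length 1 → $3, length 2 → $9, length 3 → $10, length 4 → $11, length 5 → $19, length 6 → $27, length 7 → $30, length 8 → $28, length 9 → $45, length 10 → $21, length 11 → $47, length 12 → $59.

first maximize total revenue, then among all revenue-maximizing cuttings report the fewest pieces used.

Consider every possible first cut. r[k] is the best of p[i]+r[k−i] over all sellable i≤k.
r[1] = 3
r[2] = max(3+3, 9+0) = 9
r[3] = max(3+9, 9+3, 10+0) = 12
r[4] = max(3+12, 9+9, 10+3, 11+0) = 18
r[5] = max(3+18, 9+12, 10+9, 11+3, 19+0) = 21
r[6] = max(3+21, 9+18, 10+12, 11+9, 19+3, 27+0) = 27
r[7] = max(3+27, 9+21, 10+18, …, 27+3, 30+0) = 30
r[8] = max(3+30, 9+27, 10+21, …, 30+3, 28+0) = 36
r[9] = max(3+36, 9+30, 10+27, …, 28+3, 45+0) = 45
r[10] = max(3+45, 9+36, 10+30, …, 45+3, 21+0) = 48
r[11] = max(3+48, 9+45, 10+36, …, 21+3, 47+0) = 54
r[12] = max(3+54, 9+48, 10+45, …, 47+3, 59+0) = 59
Maximum revenue is $59.
Now minimize piece count subject to staying optimal: for each k, pieces[k] = 1 + min over i with p[i]+r[k−i]=r[k] of pieces[k−i].
pieces[9] = 1
pieces[10] = 2
pieces[11] = 2
pieces[12] = 1

1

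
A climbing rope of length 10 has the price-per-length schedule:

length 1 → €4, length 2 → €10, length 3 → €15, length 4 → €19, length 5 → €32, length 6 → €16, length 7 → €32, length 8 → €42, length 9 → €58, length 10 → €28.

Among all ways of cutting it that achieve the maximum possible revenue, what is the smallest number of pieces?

Consider every possible first cut. r[k] is the best of p[i]+r[k−i] over all sellable i≤k.
r[1] = 4
r[2] = 10
r[3] = 15
r[4] = 20  (first piece 2, then r[2]=10)
r[5] = 32
r[6] = 36  (first piece 1, then r[5]=32)
r[7] = 42  (first piece 2, then r[5]=32)
r[8] = 47  (first piece 3, then r[5]=32)
r[9] = 58
r[10] = 64  (first piece 5, then r[5]=32)
Maximum revenue is €64.
Now minimize piece count subject to staying optimal: for each k, pieces[k] = 1 + min over i with p[i]+r[k−i]=r[k] of pieces[k−i].
pieces[7] = 2
pieces[8] = 2
pieces[9] = 1
pieces[10] = 2

2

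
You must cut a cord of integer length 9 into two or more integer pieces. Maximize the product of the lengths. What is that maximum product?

Fill prod[k] for k=2..9: at each k try every first piece i and multiply by the better of (k−i) uncut or prod[k−i].
prod[2] = 1*max(1,0) = 1*1 = 1
prod[3] = max(1*2, 2*1) = 2
prod[4] = max(1*3, 2*2, 3*1) = 4
prod[5] = max(1*4, 2*3, 3*2, 4*1) = 6
prod[6] = max(1*6, 2*4, 3*3, 4*2, 5*1) = 9
prod[7] = max(1*9, 2*6, 3*4, 4*3, 5*2, 6*1) = 12
prod[8] = max(1*12, 2*9, 3*6, …, 6*2, 7*1) = 18
prod[9] = max(1*18, 2*12, 3*9, …, 7*2, 8*1) = 27
One optimal split: 3 + 3 + 3; product 3*3*3 = 27.

27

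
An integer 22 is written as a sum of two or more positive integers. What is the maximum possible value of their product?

Define m[k] = max over 1≤i<k of i · max(k−i, m[k−i]); the inner max lets the remainder stay uncut if that's better.
m[2] = 1*max(1,0) = 1*1 = 1
m[3] = 1*max(2,1) = 1*2 = 2
m[4] = 2*max(2,1) = 2*2 = 4
m[5] = 2*max(3,2) = 2*3 = 6
m[6] = 3*max(3,2) = 3*3 = 9
m[7] = 2*max(5,6) = 2*6 = 12
m[8] = 2*max(6,9) = 2*9 = 18
m[9] = 3*max(6,9) = 3*9 = 27
m[10] = 2*max(8,18) = 2*18 = 36
m[11] = 2*max(9,27) = 2*27 = 54
m[12] = 3*max(9,27) = 3*27 = 81
m[13] = 2*max(11,54) = 2*54 = 108
m[14] = 2*max(12,81) = 2*81 = 162
m[15] = 3*max(12,81) = 3*81 = 243
m[16] = 2*max(14,162) = 2*162 = 324
m[17] = 2*max(15,243) = 2*243 = 486
m[18] = 3*max(15,243) = 3*243 = 729
m[19] = 2*max(17,486) = 2*486 = 972
m[20] = 2*max(18,729) = 2*729 = 1458
m[21] = 3*max(18,729) = 3*729 = 2187
m[22] = 2*max(20,1458) = 2*1458 = 2916
One optimal split: 3 + 3 + 3 + 3 + 3 + 3 + 2 + 2; product 3*3*3*3*3*3*2*2 = 2916.

2916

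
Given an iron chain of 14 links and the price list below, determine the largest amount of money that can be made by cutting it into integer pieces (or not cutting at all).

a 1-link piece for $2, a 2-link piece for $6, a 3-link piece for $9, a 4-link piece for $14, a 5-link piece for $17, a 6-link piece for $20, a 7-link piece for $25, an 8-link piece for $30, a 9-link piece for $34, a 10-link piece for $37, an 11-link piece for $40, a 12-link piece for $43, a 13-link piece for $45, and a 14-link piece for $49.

Let R[k] be the best obtainable value from length k. For each k, try every first piece i and keep the best of price[i] + R[k−i].
R[1] = 2
R[2] = max(2+2, 6+0) = 6
R[3] = max(2+6, 6+2, 9+0) = 9
R[4] = max(2+9, 6+6, 9+2, 14+0) = 14
R[5] = max(2+14, 6+9, 9+6, 14+2, 17+0) = 17
R[6] = max(2+17, 6+14, 9+9, 14+6, 17+2, 20+0) = 20
R[7] = max(2+20, 6+17, 9+14, …, 20+2, 25+0) = 25
R[8] = max(2+25, 6+20, 9+17, …, 25+2, 30+0) = 30
R[9] = max(2+30, 6+25, 9+20, …, 30+2, 34+0) = 34
R[10] = max(2+34, 6+30, 9+25, …, 34+2, 37+0) = 37
R[11] = max(2+37, 6+34, 9+30, …, 37+2, 40+0) = 40
R[12] = max(2+40, 6+37, 9+34, …, 40+2, 43+0) = 44
R[13] = max(2+44, 6+40, 9+37, …, 43+2, 45+0) = 48
R[14] = max(2+48, 6+44, 9+40, …, 45+2, 49+0) = 51
One optimal cutting: 10 + 4 → $37 + $14 = $51.

51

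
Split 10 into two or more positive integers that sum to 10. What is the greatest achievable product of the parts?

Let m[k] be the best product for length k (with at least one cut). For each first piece i, the rest contributes max(k−i, m[k−i]).
m[2] = 1·max(1,0) = 1·1 = 1
m[3] = max(1·2, 2·1) = 2
m[4] = max(1·3, 2·2, 3·1) = 4
m[5] = max(1·4, 2·3, 3·2, 4·1) = 6
m[6] = max(1·6, 2·4, 3·3, 4·2, 5·1) = 9
m[7] = max(1·9, 2·6, 3·4, 4·3, 5·2, 6·1) = 12
m[8] = max(1·12, 2·9, 3·6, …, 6·2, 7·1) = 18
m[9] = max(1·18, 2·12, 3·9, …, 7·2, 8·1) = 27
m[10] = max(1·27, 2·18, 3·12, …, 8·2, 9·1) = 36
One optimal split: 3 + 3 + 2 + 2; product 3·3·2·2 = 36.

36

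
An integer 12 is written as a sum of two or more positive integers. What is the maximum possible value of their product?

Define P[k] = max over 1≤i<k of i · max(k−i, P[k−i]); the inner max lets the remainder stay uncut if that's better.
Small cases: P[2]=1, P[3]=2, P[4]=4, P[5]=6.
P[6] = 3·max(3,2) = 3·3 = 9
P[7] = 2·max(5,6) = 2·6 = 12
P[8] = 2·max(6,9) = 2·9 = 18
P[9] = 3·max(6,9) = 3·9 = 27
P[10] = 2·max(8,18) = 2·18 = 36
P[11] = 2·max(9,27) = 2·27 = 54
P[12] = 3·max(9,27) = 3·27 = 81
One optimal split: 3 + 3 + 3 + 3; product 3·3·3·3 = 81.

81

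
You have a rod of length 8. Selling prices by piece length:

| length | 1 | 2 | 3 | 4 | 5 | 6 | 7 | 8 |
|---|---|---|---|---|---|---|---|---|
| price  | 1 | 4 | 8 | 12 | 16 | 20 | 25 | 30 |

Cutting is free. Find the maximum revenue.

Consider every possible first cut. r[k] is the best of p[i]+r[k−i] over all sellable i≤k.
r[1] = 1
r[2] = max(1+1, 4+0) = 4
r[3] = max(1+4, 4+1, 8+0) = 8
r[4] = max(1+8, 4+4, 8+1, 12+0) = 12
r[5] = max(1+12, 4+8, 8+4, 12+1, 16+0) = 16
r[6] = max(1+16, 4+12, 8+8, 12+4, 16+1, 20+0) = 20
r[7] = max(1+20, 4+16, 8+12, …, 20+1, 25+0) = 25
r[8] = max(1+25, 4+20, 8+16, …, 25+1, 30+0) = 30
Best is to sell the whole 8-meter piece uncut for $30.

30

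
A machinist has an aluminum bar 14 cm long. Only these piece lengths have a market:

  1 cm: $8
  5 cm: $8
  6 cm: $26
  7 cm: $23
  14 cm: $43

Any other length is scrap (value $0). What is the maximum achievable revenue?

Consider every possible first cut. r[k] is the best of p[i]+r[k−i] over all sellable i≤k.
r[1] = 8
r[2] = 16  (first piece 1, then r[1]=8)
r[3] = 24  (first piece 1, then r[2]=16)
r[4] = 32  (first piece 1, then r[3]=24)
r[5] = 40  (first piece 1, then r[4]=32)
r[6] = 48  (first piece 1, then r[5]=40)
r[7] = 56  (first piece 1, then r[6]=48)
r[8] = 64  (first piece 1, then r[7]=56)
r[9] = 72  (first piece 1, then r[8]=64)
r[10] = 80  (first piece 1, then r[9]=72)
r[11] = 88  (first piece 1, then r[10]=80)
r[12] = 96  (first piece 1, then r[11]=88)
r[13] = 104  (first piece 1, then r[12]=96)
r[14] = 112  (first piece 1, then r[13]=104)
One optimal cutting: 1 + 1 + 1 + 1 + 1 + 1 + 1 + 1 + 1 + 1 + 1 + 1 + 1 + 1 → $112.

112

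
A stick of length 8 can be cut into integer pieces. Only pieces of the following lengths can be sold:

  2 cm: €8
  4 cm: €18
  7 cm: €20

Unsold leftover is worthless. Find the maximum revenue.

Build f[k] bottom-up: f[k] = max over allowed piece i of (p[i] + f[k−i]).
f[1] = 0
f[2] = 8
f[3] = 8
f[4] = max(8+8, 18+0) = 18
f[5] = max(8+8, 18+0) = 18
f[6] = max(8+18, 18+8) = 26
f[7] = max(8+18, 18+8, 20+0) = 26
f[8] = max(8+26, 18+18, 20+0) = 36
One optimal cutting: 4 + 4 → €36.

36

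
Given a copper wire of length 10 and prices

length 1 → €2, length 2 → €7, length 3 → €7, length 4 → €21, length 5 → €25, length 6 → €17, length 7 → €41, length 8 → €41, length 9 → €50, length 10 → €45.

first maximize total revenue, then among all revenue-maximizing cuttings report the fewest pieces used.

2

Build r[k] bottom-up: r[k] = max over allowed piece i of (p[i] + r[k−i]).
r[1] = 2
r[2] = max(2+2, 7+0) = 7
r[3] = max(2+7, 7+2, 7+0) = 9
r[4] = max(2+9, 7+7, 7+2, 21+0) = 21
r[5] = max(2+21, 7+9, 7+7, 21+2, 25+0) = 25
r[6] = max(2+25, 7+21, 7+9, 21+7, 25+2, 17+0) = 28
r[7] = max(2+28, 7+25, 7+21, …, 17+2, 41+0) = 41
r[8] = max(2+41, 7+28, 7+25, …, 41+2, 41+0) = 43
r[9] = max(2+43, 7+41, 7+28, …, 41+2, 50+0) = 50
r[10] = max(2+50, 7+43, 7+41, …, 50+2, 45+0) = 52
Maximum revenue is €52.
Now minimize piece count subject to staying optimal: for each k, pieces[k] = 1 + min over i with p[i]+r[k−i]=r[k] of pieces[k−i].
pieces[7] = 1
pieces[8] = 2
pieces[9] = 1
pieces[10] = 2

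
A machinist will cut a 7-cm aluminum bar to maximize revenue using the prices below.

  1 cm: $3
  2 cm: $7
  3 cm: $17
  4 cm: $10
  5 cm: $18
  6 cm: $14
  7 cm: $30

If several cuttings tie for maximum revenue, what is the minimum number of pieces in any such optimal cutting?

3

Build r[k] bottom-up: r[k] = max over allowed piece i of (p[i] + r[k−i]).
r[1] = 3
r[2] = max(3+3, 7+0) = 7
r[3] = max(3+7, 7+3, 17+0) = 17
r[4] = max(3+17, 7+7, 17+3, 10+0) = 20
r[5] = max(3+20, 7+17, 17+7, 10+3, 18+0) = 24
r[6] = max(3+24, 7+20, 17+17, 10+7, 18+3, 14+0) = 34
r[7] = max(3+34, 7+24, 17+20, …, 14+3, 30+0) = 37
Maximum revenue is $37.
Now minimize piece count subject to staying optimal: for each k, pieces[k] = 1 + min over i with p[i]+r[k−i]=r[k] of pieces[k−i].
pieces[4] = 2
pieces[5] = 2
pieces[6] = 2
pieces[7] = 3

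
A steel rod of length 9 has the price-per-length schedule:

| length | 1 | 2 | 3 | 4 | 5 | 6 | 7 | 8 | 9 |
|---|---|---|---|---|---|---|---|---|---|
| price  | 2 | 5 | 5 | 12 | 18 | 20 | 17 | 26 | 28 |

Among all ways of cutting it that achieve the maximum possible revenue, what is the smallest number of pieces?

2

Consider every possible first cut. r[k] is the best of p[i]+r[k−i] over all sellable i≤k.
r[1] = 2
r[2] = 5
r[3] = 7  (first piece 1, then r[2]=5)
r[4] = 12
r[5] = 18
r[6] = 20  (first piece 1, then r[5]=18)
r[7] = 23  (first piece 2, then r[5]=18)
r[8] = 26
r[9] = 30  (first piece 4, then r[5]=18)
Maximum revenue is $30.
Now minimize piece count subject to staying optimal: for each k, pieces[k] = 1 + min over i with p[i]+r[k−i]=r[k] of pieces[k−i].
pieces[6] = 1
pieces[7] = 2
pieces[8] = 1
pieces[9] = 2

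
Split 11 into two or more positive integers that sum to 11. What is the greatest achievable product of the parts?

Let P[k] be the best product for length k (with at least one cut). For each first piece i, the rest contributes max(k−i, P[k−i]).
P[2] = 1·max(1,0) = 1·1 = 1
P[3] = max(1·2, 2·1) = 2
P[4] = max(1·3, 2·2, 3·1) = 4
P[5] = max(1·4, 2·3, 3·2, 4·1) = 6
P[6] = max(1·6, 2·4, 3·3, 4·2, 5·1) = 9
P[7] = max(1·9, 2·6, 3·4, 4·3, 5·2, 6·1) = 12
P[8] = max(1·12, 2·9, 3·6, …, 6·2, 7·1) = 18
P[9] = max(1·18, 2·12, 3·9, …, 7·2, 8·1) = 27
P[10] = max(1·27, 2·18, 3·12, …, 8·2, 9·1) = 36
P[11] = max(1·36, 2·27, 3·18, …, 9·2, 10·1) = 54
One optimal split: 3 + 3 + 3 + 2; product 3·3·3·2 = 54.

54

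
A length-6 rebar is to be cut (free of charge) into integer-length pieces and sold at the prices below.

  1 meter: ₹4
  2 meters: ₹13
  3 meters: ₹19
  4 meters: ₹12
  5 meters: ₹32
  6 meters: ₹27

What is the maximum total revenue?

39

Consider every possible first cut. best[k] is the best of p[i]+best[k−i] over all sellable i≤k.
best[1] = 4
best[2] = 13
best[3] = 19
best[4] = 26  (first piece 2, then best[2]=13)
best[5] = 32  (first piece 2, then best[3]=19)
best[6] = 39  (first piece 2, then best[4]=26)
One optimal cutting: 2 + 2 + 2 → ₹13 + ₹13 + ₹13 = ₹39.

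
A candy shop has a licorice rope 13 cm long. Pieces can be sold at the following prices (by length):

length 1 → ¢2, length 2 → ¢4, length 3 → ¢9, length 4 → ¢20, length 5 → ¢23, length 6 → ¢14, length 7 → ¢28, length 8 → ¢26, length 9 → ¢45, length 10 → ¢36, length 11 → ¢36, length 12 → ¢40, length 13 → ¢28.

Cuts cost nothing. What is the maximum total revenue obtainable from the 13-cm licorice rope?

Consider every possible first cut. best[k] is the best of p[i]+best[k−i] over all sellable i≤k.
best[1] = 2
best[2] = 4  (first piece 1, then best[1]=2)
best[3] = 9
best[4] = 20
best[5] = 23
best[6] = 25  (first piece 1, then best[5]=23)
best[7] = 29  (first piece 3, then best[4]=20)
best[8] = 40  (first piece 4, then best[4]=20)
best[9] = 45
best[10] = 47  (first piece 1, then best[9]=45)
best[11] = 49  (first piece 1, then best[10]=47)
best[12] = 60  (first piece 4, then best[8]=40)
best[13] = 65  (first piece 4, then best[9]=45)
One optimal cutting: 9 + 4 → ¢45 + ¢20 = ¢65.

65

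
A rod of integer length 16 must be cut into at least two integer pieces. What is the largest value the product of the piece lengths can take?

324

Fill prod[k] for k=2..16: at each k try every first piece i and multiply by the better of (k−i) uncut or prod[k−i].
prod[2] = 1*max(1,0) = 1*1 = 1
prod[3] = 1*max(2,1) = 1*2 = 2
prod[4] = 2*max(2,1) = 2*2 = 4
prod[5] = 2*max(3,2) = 2*3 = 6
prod[6] = 3*max(3,2) = 3*3 = 9
prod[7] = 2*max(5,6) = 2*6 = 12
prod[8] = 2*max(6,9) = 2*9 = 18
prod[9] = 3*max(6,9) = 3*9 = 27
prod[10] = 2*max(8,18) = 2*18 = 36
prod[11] = 2*max(9,27) = 2*27 = 54
prod[12] = 3*max(9,27) = 3*27 = 81
prod[13] = 2*max(11,54) = 2*54 = 108
prod[14] = 2*max(12,81) = 2*81 = 162
prod[15] = 3*max(12,81) = 3*81 = 243
prod[16] = 2*max(14,162) = 2*162 = 324
One optimal split: 3 + 3 + 3 + 3 + 2 + 2; product 3*3*3*3*2*2 = 324.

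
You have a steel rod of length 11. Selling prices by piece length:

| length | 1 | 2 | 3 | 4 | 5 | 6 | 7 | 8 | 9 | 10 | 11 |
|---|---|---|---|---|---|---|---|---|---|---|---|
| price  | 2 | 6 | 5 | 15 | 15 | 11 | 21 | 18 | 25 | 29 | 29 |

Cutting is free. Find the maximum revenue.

Build best[k] bottom-up: best[k] = max over allowed piece i of (p[i] + best[k−i]).
best[1] = 2
best[2] = 6
best[3] = 8  (first piece 1, then best[2]=6)
best[4] = 15
best[5] = 17  (first piece 1, then best[4]=15)
best[6] = 21  (first piece 2, then best[4]=15)
best[7] = 23  (first piece 1, then best[6]=21)
best[8] = 30  (first piece 4, then best[4]=15)
best[9] = 32  (first piece 1, then best[8]=30)
best[10] = 36  (first piece 2, then best[8]=30)
best[11] = 38  (first piece 1, then best[10]=36)
One optimal cutting: 4 + 4 + 2 + 1 → $15 + $15 + $6 + $2 = $38.

38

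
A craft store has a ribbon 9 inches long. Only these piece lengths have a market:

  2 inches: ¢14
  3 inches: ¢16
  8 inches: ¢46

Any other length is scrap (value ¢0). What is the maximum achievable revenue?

Let f[k] be the best obtainable value from length k. For each k, try every first piece i and keep the best of price[i] + f[k−i].
f[1] = 0
f[2] = 14
f[3] = 16
f[4] = 28  (first piece 2, then f[2]=14)
f[5] = 30  (first piece 2, then f[3]=16)
f[6] = 42  (first piece 2, then f[4]=28)
f[7] = 44  (first piece 2, then f[5]=30)
f[8] = 56  (first piece 2, then f[6]=42)
f[9] = 58  (first piece 2, then f[7]=44)
One optimal cutting: 3 + 2 + 2 + 2 → ¢58.

58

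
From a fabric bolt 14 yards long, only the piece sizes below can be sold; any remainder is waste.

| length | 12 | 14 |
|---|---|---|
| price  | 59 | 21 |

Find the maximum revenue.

59

Build best[k] bottom-up: best[k] = max over allowed piece i of (p[i] + best[k−i]).
best[1] = 0
best[2] = 0
best[3] = 0
best[4] = 0
best[5] = 0
best[6] = 0
best[7] = 0
best[8] = 0
best[9] = 0
best[10] = 0
best[11] = 0
best[12] = 59
best[13] = 59
best[14] = 59
One optimal cutting: pieces 12 with 2 yards of scrap → $59.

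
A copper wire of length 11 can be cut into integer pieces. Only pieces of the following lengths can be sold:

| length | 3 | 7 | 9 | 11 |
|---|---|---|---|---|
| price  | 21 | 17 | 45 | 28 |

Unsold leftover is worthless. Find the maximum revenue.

Build r[k] bottom-up: r[k] = max over allowed piece i of (p[i] + r[k−i]).
r[1] = 0
r[2] = 0
r[3] = 21
r[4] = 21
r[5] = 21
r[6] = 42  (first piece 3, then r[3]=21)
r[7] = 42
r[8] = 42
r[9] = 63  (first piece 3, then r[6]=42)
r[10] = 63
r[11] = 63
One optimal cutting: pieces 3 + 3 + 3 with 2 meters of scrap → €63.

63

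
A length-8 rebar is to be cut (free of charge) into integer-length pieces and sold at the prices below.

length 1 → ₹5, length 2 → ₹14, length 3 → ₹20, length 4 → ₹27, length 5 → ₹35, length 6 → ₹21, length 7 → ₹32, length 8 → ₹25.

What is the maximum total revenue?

56

Consider every possible first cut. r[k] is the best of p[i]+r[k−i] over all sellable i≤k.
r[1] = 5
r[2] = max(5+5, 14+0) = 14
r[3] = max(5+14, 14+5, 20+0) = 20
r[4] = max(5+20, 14+14, 20+5, 27+0) = 28
r[5] = max(5+28, 14+20, 20+14, 27+5, 35+0) = 35
r[6] = max(5+35, 14+28, 20+20, 27+14, 35+5, 21+0) = 42
r[7] = max(5+42, 14+35, 20+28, …, 21+5, 32+0) = 49
r[8] = max(5+49, 14+42, 20+35, …, 32+5, 25+0) = 56
One optimal cutting: 2 + 2 + 2 + 2 → ₹14 + ₹14 + ₹14 + ₹14 = ₹56.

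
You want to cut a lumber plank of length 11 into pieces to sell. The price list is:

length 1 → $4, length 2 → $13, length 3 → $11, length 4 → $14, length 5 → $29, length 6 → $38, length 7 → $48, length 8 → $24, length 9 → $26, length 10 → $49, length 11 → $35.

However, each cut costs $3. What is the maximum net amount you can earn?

68

Let r[k] be the best obtainable value from length k. For each k, try every first piece i and keep the best of price[i] + r[k−i] minus the 3 cut fee when i<k.
r[1] = 4
r[2] = 13
r[3] = 14  (first piece 1, then r[2]=13)
r[4] = 23  (first piece 2, then r[2]=13)
r[5] = 29
r[6] = 38
r[7] = 48
r[8] = 49  (first piece 1, then r[7]=48)
r[9] = 58  (first piece 2, then r[7]=48)
r[10] = 59  (first piece 1, then r[9]=58)
r[11] = 68  (first piece 2, then r[9]=58)
One optimal plan: pieces 7 + 2 + 2 (2 cuts) → $74 − $6 = $68.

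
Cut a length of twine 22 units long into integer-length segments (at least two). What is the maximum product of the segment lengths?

2916

Fill g[k] for k=2..22: at each k try every first piece i and multiply by the better of (k−i) uncut or g[k−i].
g[2] = 1×max(1,0) = 1×1 = 1
g[3] = 1×max(2,1) = 1×2 = 2
g[4] = 2×max(2,1) = 2×2 = 4
g[5] = 2×max(3,2) = 2×3 = 6
g[6] = 3×max(3,2) = 3×3 = 9
g[7] = 2×max(5,6) = 2×6 = 12
g[8] = 2×max(6,9) = 2×9 = 18
g[9] = 3×max(6,9) = 3×9 = 27
g[10] = 2×max(8,18) = 2×18 = 36
g[11] = 2×max(9,27) = 2×27 = 54
g[12] = 3×max(9,27) = 3×27 = 81
g[13] = 2×max(11,54) = 2×54 = 108
g[14] = 2×max(12,81) = 2×81 = 162
g[15] = 3×max(12,81) = 3×81 = 243
g[16] = 2×max(14,162) = 2×162 = 324
g[17] = 2×max(15,243) = 2×243 = 486
g[18] = 3×max(15,243) = 3×243 = 729
g[19] = 2×max(17,486) = 2×486 = 972
g[20] = 2×max(18,729) = 2×729 = 1458
g[21] = 3×max(18,729) = 3×729 = 2187
g[22] = 2×max(20,1458) = 2×1458 = 2916
One optimal split: 3 + 3 + 3 + 3 + 3 + 3 + 2 + 2; product 3×3×3×3×3×3×2×2 = 2916.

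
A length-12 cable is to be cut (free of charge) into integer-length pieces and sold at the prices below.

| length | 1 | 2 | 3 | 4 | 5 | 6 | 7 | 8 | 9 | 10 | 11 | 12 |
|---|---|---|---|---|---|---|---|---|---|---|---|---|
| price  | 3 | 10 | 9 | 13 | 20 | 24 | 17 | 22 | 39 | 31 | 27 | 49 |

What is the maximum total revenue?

60

Let r[k] be the best obtainable value from length k. For each k, try every first piece i and keep the best of price[i] + r[k−i].
r[1] = 3
r[2] = max(3+3, 10+0) = 10
r[3] = max(3+10, 10+3, 9+0) = 13
r[4] = max(3+13, 10+10, 9+3, 13+0) = 20
r[5] = max(3+20, 10+13, 9+10, 13+3, 20+0) = 23
r[6] = max(3+23, 10+20, 9+13, 13+10, 20+3, 24+0) = 30
r[7] = max(3+30, 10+23, 9+20, …, 24+3, 17+0) = 33
r[8] = max(3+33, 10+30, 9+23, …, 17+3, 22+0) = 40
r[9] = max(3+40, 10+33, 9+30, …, 22+3, 39+0) = 43
r[10] = max(3+43, 10+40, 9+33, …, 39+3, 31+0) = 50
r[11] = max(3+50, 10+43, 9+40, …, 31+3, 27+0) = 53
r[12] = max(3+53, 10+50, 9+43, …, 27+3, 49+0) = 60
One optimal cutting: 2 + 2 + 2 + 2 + 2 + 2 → $10 + $10 + $10 + $10 + $10 + $10 = $60.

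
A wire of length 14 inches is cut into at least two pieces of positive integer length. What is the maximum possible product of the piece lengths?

Define m[k] = max over 1≤i<k of i · max(k−i, m[k−i]); the inner max lets the remainder stay uncut if that's better.
m[2] = 1*max(1,0) = 1*1 = 1
m[3] = max(1*2, 2*1) = 2
m[4] = max(1*3, 2*2, 3*1) = 4
m[5] = max(1*4, 2*3, 3*2, 4*1) = 6
m[6] = max(1*6, 2*4, 3*3, 4*2, 5*1) = 9
m[7] = max(1*9, 2*6, 3*4, 4*3, 5*2, 6*1) = 12
m[8] = max(1*12, 2*9, 3*6, …, 6*2, 7*1) = 18
m[9] = max(1*18, 2*12, 3*9, …, 7*2, 8*1) = 27
m[10] = max(1*27, 2*18, 3*12, …, 8*2, 9*1) = 36
m[11] = max(1*36, 2*27, 3*18, …, 9*2, 10*1) = 54
m[12] = max(1*54, 2*36, 3*27, …, 10*2, 11*1) = 81
m[13] = max(1*81, 2*54, 3*36, …, 11*2, 12*1) = 108
m[14] = max(1*108, 2*81, 3*54, …, 12*2, 13*1) = 162
One optimal split: 3 + 3 + 3 + 3 + 2; product 3*3*3*3*2 = 162.

162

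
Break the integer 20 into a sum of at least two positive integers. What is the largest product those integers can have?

1458

Let P[k] be the best product for length k (with at least one cut). For each first piece i, the rest contributes max(k−i, P[k−i]).
P[2] = 1·max(1,0) = 1·1 = 1
P[3] = 1·max(2,1) = 1·2 = 2
P[4] = 2·max(2,1) = 2·2 = 4
P[5] = 2·max(3,2) = 2·3 = 6
P[6] = 3·max(3,2) = 3·3 = 9
P[7] = 2·max(5,6) = 2·6 = 12
P[8] = 2·max(6,9) = 2·9 = 18
P[9] = 3·max(6,9) = 3·9 = 27
P[10] = 2·max(8,18) = 2·18 = 36
P[11] = 2·max(9,27) = 2·27 = 54
P[12] = 3·max(9,27) = 3·27 = 81
P[13] = 2·max(11,54) = 2·54 = 108
P[14] = 2·max(12,81) = 2·81 = 162
P[15] = 3·max(12,81) = 3·81 = 243
P[16] = 2·max(14,162) = 2·162 = 324
P[17] = 2·max(15,243) = 2·243 = 486
P[18] = 3·max(15,243) = 3·243 = 729
P[19] = 2·max(17,486) = 2·486 = 972
P[20] = 2·max(18,729) = 2·729 = 1458
One optimal split: 3 + 3 + 3 + 3 + 3 + 3 + 2; product 3·3·3·3·3·3·2 = 1458.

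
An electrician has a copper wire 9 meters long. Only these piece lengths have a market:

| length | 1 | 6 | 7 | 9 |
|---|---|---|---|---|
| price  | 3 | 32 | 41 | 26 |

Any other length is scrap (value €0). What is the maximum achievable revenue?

Let r[k] be the best obtainable value from length k. For each k, try every first piece i and keep the best of price[i] + r[k−i].
r[1] = 3
r[2] = 6  (first piece 1, then r[1]=3)
r[3] = 9  (first piece 1, then r[2]=6)
r[4] = 12  (first piece 1, then r[3]=9)
r[5] = 15  (first piece 1, then r[4]=12)
r[6] = 32
r[7] = 41
r[8] = 44  (first piece 1, then r[7]=41)
r[9] = 47  (first piece 1, then r[8]=44)
One optimal cutting: 7 + 1 + 1 → €47.

47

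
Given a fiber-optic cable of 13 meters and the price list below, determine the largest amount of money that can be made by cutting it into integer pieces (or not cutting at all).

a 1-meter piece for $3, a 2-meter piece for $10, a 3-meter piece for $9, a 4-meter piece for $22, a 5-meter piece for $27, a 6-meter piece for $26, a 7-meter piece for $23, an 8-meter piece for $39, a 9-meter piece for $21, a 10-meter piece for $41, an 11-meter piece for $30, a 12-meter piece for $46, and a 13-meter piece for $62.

Build R[k] bottom-up: R[k] = max over allowed piece i of (p[i] + R[k−i]).
R[1] = 3
R[2] = 10
R[3] = 13  (first piece 1, then R[2]=10)
R[4] = 22
R[5] = 27
R[6] = 32  (first piece 2, then R[4]=22)
R[7] = 37  (first piece 2, then R[5]=27)
R[8] = 44  (first piece 4, then R[4]=22)
R[9] = 49  (first piece 4, then R[5]=27)
R[10] = 54  (first piece 2, then R[8]=44)
R[11] = 59  (first piece 2, then R[9]=49)
R[12] = 66  (first piece 4, then R[8]=44)
R[13] = 71  (first piece 4, then R[9]=49)
One optimal cutting: 5 + 4 + 4 → $27 + $22 + $22 = $71.

71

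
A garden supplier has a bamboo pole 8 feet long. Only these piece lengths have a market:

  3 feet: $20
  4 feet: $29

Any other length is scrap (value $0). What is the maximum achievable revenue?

58

Consider every possible first cut. r[k] is the best of p[i]+r[k−i] over all sellable i≤k.
r[1] = 0
r[2] = 0
r[3] = 20
r[4] = 29
r[5] = 29
r[6] = 40  (first piece 3, then r[3]=20)
r[7] = 49  (first piece 3, then r[4]=29)
r[8] = 58  (first piece 4, then r[4]=29)
One optimal cutting: 4 + 4 → $58.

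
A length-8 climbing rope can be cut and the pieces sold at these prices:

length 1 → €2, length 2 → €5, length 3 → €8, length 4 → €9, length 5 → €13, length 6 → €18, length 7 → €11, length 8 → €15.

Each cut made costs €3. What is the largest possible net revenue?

Build v[k] bottom-up: v[k] = max over allowed piece i of (p[i] + v[k−i]) − 3 per cut.
v[1] = 2
v[2] = max(2+2-3, 5+0) = 5
v[3] = max(2+5-3, 5+2-3, 8+0) = 8
v[4] = max(2+8-3, 5+5-3, 8+2-3, 9+0) = 9
v[5] = max(2+9-3, 5+8-3, 8+5-3, 9+2-3, 13+0) = 13
v[6] = max(2+13-3, 5+9-3, 8+8-3, 9+5-3, 13+2-3, 18+0) = 18
v[7] = max(2+18-3, 5+13-3, 8+9-3, …, 18+2-3, 11+0) = 17
v[8] = max(2+17-3, 5+18-3, 8+13-3, …, 11+2-3, 15+0) = 20
One optimal plan: pieces 6 + 2 (1 cut) → €23 − €3 = €20.

20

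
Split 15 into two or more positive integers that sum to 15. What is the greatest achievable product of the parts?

Define prod[k] = max over 1≤i<k of i · max(k−i, prod[k−i]); the inner max lets the remainder stay uncut if that's better.
prod[2] = 1×max(1,0) = 1×1 = 1
prod[3] = 1×max(2,1) = 1×2 = 2
prod[4] = 2×max(2,1) = 2×2 = 4
prod[5] = 2×max(3,2) = 2×3 = 6
prod[6] = 3×max(3,2) = 3×3 = 9
prod[7] = 2×max(5,6) = 2×6 = 12
prod[8] = 2×max(6,9) = 2×9 = 18
prod[9] = 3×max(6,9) = 3×9 = 27
prod[10] = 2×max(8,18) = 2×18 = 36
prod[11] = 2×max(9,27) = 2×27 = 54
prod[12] = 3×max(9,27) = 3×27 = 81
prod[13] = 2×max(11,54) = 2×54 = 108
prod[14] = 2×max(12,81) = 2×81 = 162
prod[15] = 3×max(12,81) = 3×81 = 243
One optimal split: 3 + 3 + 3 + 3 + 3; product 3×3×3×3×3 = 243.

243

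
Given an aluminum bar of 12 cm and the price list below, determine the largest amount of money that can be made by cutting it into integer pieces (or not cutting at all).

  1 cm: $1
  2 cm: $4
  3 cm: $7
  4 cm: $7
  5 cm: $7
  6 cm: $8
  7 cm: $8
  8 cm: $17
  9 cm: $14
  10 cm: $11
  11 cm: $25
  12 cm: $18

28

Build best[k] bottom-up: best[k] = max over allowed piece i of (p[i] + best[k−i]).
best[1] = 1
best[2] = max(1+1, 4+0) = 4
best[3] = max(1+4, 4+1, 7+0) = 7
best[4] = max(1+7, 4+4, 7+1, 7+0) = 8
best[5] = max(1+8, 4+7, 7+4, 7+1, 7+0) = 11
best[6] = max(1+11, 4+8, 7+7, 7+4, 7+1, 8+0) = 14
best[7] = max(1+14, 4+11, 7+8, …, 8+1, 8+0) = 15
best[8] = max(1+15, 4+14, 7+11, …, 8+1, 17+0) = 18
best[9] = max(1+18, 4+15, 7+14, …, 17+1, 14+0) = 21
best[10] = max(1+21, 4+18, 7+15, …, 14+1, 11+0) = 22
best[11] = max(1+22, 4+21, 7+18, …, 11+1, 25+0) = 25
best[12] = max(1+25, 4+22, 7+21, …, 25+1, 18+0) = 28
One optimal cutting: 3 + 3 + 3 + 3 → $7 + $7 + $7 + $7 = $28.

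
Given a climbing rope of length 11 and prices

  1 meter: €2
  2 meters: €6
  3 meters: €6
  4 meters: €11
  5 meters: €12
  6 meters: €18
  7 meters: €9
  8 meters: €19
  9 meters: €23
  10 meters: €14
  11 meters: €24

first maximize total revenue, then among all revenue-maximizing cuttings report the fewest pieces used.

4

Let r[k] be the best obtainable value from length k. For each k, try every first piece i and keep the best of price[i] + r[k−i].
r[1] = 2
r[2] = max(2+2, 6+0) = 6
r[3] = max(2+6, 6+2, 6+0) = 8
r[4] = max(2+8, 6+6, 6+2, 11+0) = 12
r[5] = max(2+12, 6+8, 6+6, 11+2, 12+0) = 14
r[6] = max(2+14, 6+12, 6+8, 11+6, 12+2, 18+0) = 18
r[7] = max(2+18, 6+14, 6+12, …, 18+2, 9+0) = 20
r[8] = max(2+20, 6+18, 6+14, …, 9+2, 19+0) = 24
r[9] = max(2+24, 6+20, 6+18, …, 19+2, 23+0) = 26
r[10] = max(2+26, 6+24, 6+20, …, 23+2, 14+0) = 30
r[11] = max(2+30, 6+26, 6+24, …, 14+2, 24+0) = 32
Maximum revenue is €32.
Now minimize piece count subject to staying optimal: for each k, pieces[k] = 1 + min over i with p[i]+r[k−i]=r[k] of pieces[k−i].
pieces[8] = 2
pieces[9] = 3
pieces[10] = 3
pieces[11] = 4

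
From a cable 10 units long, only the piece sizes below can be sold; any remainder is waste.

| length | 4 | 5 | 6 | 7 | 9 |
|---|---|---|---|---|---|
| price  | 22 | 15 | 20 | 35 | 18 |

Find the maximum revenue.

44

Consider every possible first cut. r[k] is the best of p[i]+r[k−i] over all sellable i≤k.
r[1] = 0
r[2] = 0
r[3] = 0
r[4] = 22
r[5] = max(22+0, 15+0) = 22
r[6] = max(22+0, 15+0, 20+0) = 22
r[7] = max(22+0, 15+0, 20+0, 35+0) = 35
r[8] = max(22+22, 15+0, 20+0, 35+0) = 44
r[9] = max(22+22, 15+22, 20+0, 35+0, 18+0) = 44
r[10] = max(22+22, 15+22, 20+22, 35+0, 18+0) = 44
One optimal cutting: pieces 4 + 4 with 2 units of scrap → 44.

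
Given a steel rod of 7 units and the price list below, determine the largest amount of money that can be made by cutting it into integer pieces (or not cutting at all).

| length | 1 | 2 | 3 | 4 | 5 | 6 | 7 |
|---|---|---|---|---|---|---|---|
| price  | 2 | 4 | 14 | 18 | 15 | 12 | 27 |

Let v[k] be the best obtainable value from length k. For each k, try every first piece i and keep the best of price[i] + v[k−i].
v[1] = 2
v[2] = 4  (first piece 1, then v[1]=2)
v[3] = 14
v[4] = 18
v[5] = 20  (first piece 1, then v[4]=18)
v[6] = 28  (first piece 3, then v[3]=14)
v[7] = 32  (first piece 3, then v[4]=18)
One optimal cutting: 4 + 3 → $18 + $14 = $32.

32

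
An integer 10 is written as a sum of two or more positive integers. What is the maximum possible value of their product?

36

Define prod[k] = max over 1≤i<k of i · max(k−i, prod[k−i]); the inner max lets the remainder stay uncut if that's better.
prod[2] = 1*max(1,0) = 1*1 = 1
prod[3] = max(1*2, 2*1) = 2
prod[4] = max(1*3, 2*2, 3*1) = 4
prod[5] = max(1*4, 2*3, 3*2, 4*1) = 6
prod[6] = max(1*6, 2*4, 3*3, 4*2, 5*1) = 9
prod[7] = max(1*9, 2*6, 3*4, 4*3, 5*2, 6*1) = 12
prod[8] = max(1*12, 2*9, 3*6, …, 6*2, 7*1) = 18
prod[9] = max(1*18, 2*12, 3*9, …, 7*2, 8*1) = 27
prod[10] = max(1*27, 2*18, 3*12, …, 8*2, 9*1) = 36
One optimal split: 3 + 3 + 2 + 2; product 3*3*2*2 = 36.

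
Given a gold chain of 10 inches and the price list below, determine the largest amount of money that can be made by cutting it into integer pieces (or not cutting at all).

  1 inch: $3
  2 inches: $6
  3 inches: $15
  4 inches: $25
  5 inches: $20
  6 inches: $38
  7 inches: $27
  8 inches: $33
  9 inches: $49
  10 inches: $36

63

Consider every possible first cut. r[k] is the best of p[i]+r[k−i] over all sellable i≤k.
r[1] = 3
r[2] = 6  (first piece 1, then r[1]=3)
r[3] = 15
r[4] = 25
r[5] = 28  (first piece 1, then r[4]=25)
r[6] = 38
r[7] = 41  (first piece 1, then r[6]=38)
r[8] = 50  (first piece 4, then r[4]=25)
r[9] = 53  (first piece 1, then r[8]=50)
r[10] = 63  (first piece 4, then r[6]=38)
One optimal cutting: 6 + 4 → $38 + $25 = $63.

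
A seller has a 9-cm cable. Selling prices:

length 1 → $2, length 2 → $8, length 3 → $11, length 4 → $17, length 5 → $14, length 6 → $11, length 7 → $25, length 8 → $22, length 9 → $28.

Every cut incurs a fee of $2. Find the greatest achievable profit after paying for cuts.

Build r[k] bottom-up: r[k] = max over allowed piece i of (p[i] + r[k−i]) − 2 per cut.
r[1] = 2
r[2] = max(2+2-2, 8+0) = 8
r[3] = max(2+8-2, 8+2-2, 11+0) = 11
r[4] = max(2+11-2, 8+8-2, 11+2-2, 17+0) = 17
r[5] = max(2+17-2, 8+11-2, 11+8-2, 17+2-2, 14+0) = 17
r[6] = max(2+17-2, 8+17-2, 11+11-2, 17+8-2, 14+2-2, 11+0) = 23
r[7] = max(2+23-2, 8+17-2, 11+17-2, …, 11+2-2, 25+0) = 26
r[8] = max(2+26-2, 8+23-2, 11+17-2, …, 25+2-2, 22+0) = 32
r[9] = max(2+32-2, 8+26-2, 11+23-2, …, 22+2-2, 28+0) = 32
One optimal plan: pieces 4 + 4 + 1 (2 cuts) → $36 − $4 = $32.

32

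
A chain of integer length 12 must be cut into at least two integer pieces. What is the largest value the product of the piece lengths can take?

81

Define g[k] = max over 1≤i<k of i · max(k−i, g[k−i]); the inner max lets the remainder stay uncut if that's better.
Small cases: g[2]=1, g[3]=2, g[4]=4, g[5]=6, g[6]=9, g[7]=12.
g[8] = 2·max(6,9) = 2·9 = 18
g[9] = 3·max(6,9) = 3·9 = 27
g[10] = 2·max(8,18) = 2·18 = 36
g[11] = 2·max(9,27) = 2·27 = 54
g[12] = 3·max(9,27) = 3·27 = 81
One optimal split: 3 + 3 + 3 + 3; product 3·3·3·3 = 81.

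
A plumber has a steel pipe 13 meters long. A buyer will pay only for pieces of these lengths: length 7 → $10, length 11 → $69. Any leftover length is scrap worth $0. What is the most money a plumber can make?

Let f[k] be the best obtainable value from length k. For each k, try every first piece i and keep the best of price[i] + f[k−i].
f[1] = 0
f[2] = 0
f[3] = 0
f[4] = 0
f[5] = 0
f[6] = 0
f[7] = 10
f[8] = 10
f[9] = 10
f[10] = 10
f[11] = 69
f[12] = 69
f[13] = 69
One optimal cutting: pieces 11 with 2 meters of scrap → $69.

69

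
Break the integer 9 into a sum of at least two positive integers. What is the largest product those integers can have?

Define P[k] = max over 1≤i<k of i · max(k−i, P[k−i]); the inner max lets the remainder stay uncut if that's better.
P[2] = 1*max(1,0) = 1*1 = 1
P[3] = 1*max(2,1) = 1*2 = 2
P[4] = 2*max(2,1) = 2*2 = 4
P[5] = 2*max(3,2) = 2*3 = 6
P[6] = 3*max(3,2) = 3*3 = 9
P[7] = 2*max(5,6) = 2*6 = 12
P[8] = 2*max(6,9) = 2*9 = 18
P[9] = 3*max(6,9) = 3*9 = 27
One optimal split: 3 + 3 + 3; product 3*3*3 = 27.

27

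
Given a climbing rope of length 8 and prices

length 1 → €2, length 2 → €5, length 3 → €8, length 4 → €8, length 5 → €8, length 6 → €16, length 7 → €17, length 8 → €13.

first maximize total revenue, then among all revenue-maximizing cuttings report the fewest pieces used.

2

Build r[k] bottom-up: r[k] = max over allowed piece i of (p[i] + r[k−i]).
r[1] = 2
r[2] = max(2+2, 5+0) = 5
r[3] = max(2+5, 5+2, 8+0) = 8
r[4] = max(2+8, 5+5, 8+2, 8+0) = 10
r[5] = max(2+10, 5+8, 8+5, 8+2, 8+0) = 13
r[6] = max(2+13, 5+10, 8+8, 8+5, 8+2, 16+0) = 16
r[7] = max(2+16, 5+13, 8+10, …, 16+2, 17+0) = 18
r[8] = max(2+18, 5+16, 8+13, …, 17+2, 13+0) = 21
Maximum revenue is €21.
Now minimize piece count subject to staying optimal: for each k, pieces[k] = 1 + min over i with p[i]+r[k−i]=r[k] of pieces[k−i].
pieces[5] = 2
pieces[6] = 1
pieces[7] = 2
pieces[8] = 2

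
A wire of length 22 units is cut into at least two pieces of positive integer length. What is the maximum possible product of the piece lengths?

Define prod[k] = max over 1≤i<k of i · max(k−i, prod[k−i]); the inner max lets the remainder stay uncut if that's better.
Small cases: prod[2]=1, prod[3]=2, prod[4]=4, prod[5]=6, prod[6]=9, prod[7]=12, prod[8]=18, prod[9]=27, prod[10]=36, prod[11]=54, prod[12]=81, prod[13]=108, prod[14]=162, prod[15]=243, prod[16]=324.
prod[17] = 2*max(15,243) = 2*243 = 486
prod[18] = 3*max(15,243) = 3*243 = 729
prod[19] = 2*max(17,486) = 2*486 = 972
prod[20] = 2*max(18,729) = 2*729 = 1458
prod[21] = 3*max(18,729) = 3*729 = 2187
prod[22] = 2*max(20,1458) = 2*1458 = 2916
One optimal split: 3 + 3 + 3 + 3 + 3 + 3 + 2 + 2; product 3*3*3*3*3*3*2*2 = 2916.

2916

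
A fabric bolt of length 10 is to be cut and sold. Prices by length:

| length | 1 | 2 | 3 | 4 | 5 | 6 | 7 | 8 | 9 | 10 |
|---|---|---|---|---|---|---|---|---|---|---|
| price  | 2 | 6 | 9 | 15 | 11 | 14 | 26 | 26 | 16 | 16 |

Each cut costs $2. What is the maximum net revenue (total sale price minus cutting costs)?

Consider every possible first cut. net[k] is the best of p[i]+net[k−i] over all sellable i≤k, charging 2 whenever i<k.
net[1] = 2
net[2] = 6
net[3] = 9
net[4] = 15
net[5] = 15  (first piece 1, then net[4]=15)
net[6] = 19  (first piece 2, then net[4]=15)
net[7] = 26
net[8] = 28  (first piece 4, then net[4]=15)
net[9] = 30  (first piece 2, then net[7]=26)
net[10] = 33  (first piece 3, then net[7]=26)
One optimal plan: pieces 7 + 3 (1 cut) → $35 − $2 = $33.

33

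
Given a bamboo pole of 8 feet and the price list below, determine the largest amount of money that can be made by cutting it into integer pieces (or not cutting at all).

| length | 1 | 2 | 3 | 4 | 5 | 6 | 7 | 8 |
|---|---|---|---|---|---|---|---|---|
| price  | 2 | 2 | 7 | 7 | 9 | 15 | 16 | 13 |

Build v[k] bottom-up: v[k] = max over allowed piece i of (p[i] + v[k−i]).
v[1] = 2
v[2] = 4  (first piece 1, then v[1]=2)
v[3] = 7
v[4] = 9  (first piece 1, then v[3]=7)
v[5] = 11  (first piece 1, then v[4]=9)
v[6] = 15
v[7] = 17  (first piece 1, then v[6]=15)
v[8] = 19  (first piece 1, then v[7]=17)
One optimal cutting: 6 + 1 + 1 → $15 + $2 + $2 = $19.

19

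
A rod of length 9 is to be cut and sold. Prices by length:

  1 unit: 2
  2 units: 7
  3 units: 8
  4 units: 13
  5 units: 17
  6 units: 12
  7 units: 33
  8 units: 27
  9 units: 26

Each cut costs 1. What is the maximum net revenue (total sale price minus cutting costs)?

39

Let v[k] be the best obtainable value from length k. For each k, try every first piece i and keep the best of price[i] + v[k−i] minus the 1 cut fee when i<k.
v[1] = 2
v[2] = max(2+2-1, 7+0) = 7
v[3] = max(2+7-1, 7+2-1, 8+0) = 8
v[4] = max(2+8-1, 7+7-1, 8+2-1, 13+0) = 13
v[5] = max(2+13-1, 7+8-1, 8+7-1, 13+2-1, 17+0) = 17
v[6] = max(2+17-1, 7+13-1, 8+8-1, 13+7-1, 17+2-1, 12+0) = 19
v[7] = max(2+19-1, 7+17-1, 8+13-1, …, 12+2-1, 33+0) = 33
v[8] = max(2+33-1, 7+19-1, 8+17-1, …, 33+2-1, 27+0) = 34
v[9] = max(2+34-1, 7+33-1, 8+19-1, …, 27+2-1, 26+0) = 39
One optimal plan: pieces 7 + 2 (1 cut) → 40 − 1 = 39.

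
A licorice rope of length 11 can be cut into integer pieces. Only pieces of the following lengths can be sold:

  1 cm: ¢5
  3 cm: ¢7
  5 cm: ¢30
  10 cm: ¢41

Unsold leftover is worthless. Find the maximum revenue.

65

Build f[k] bottom-up: f[k] = max over allowed piece i of (p[i] + f[k−i]).
f[1] = 5
f[2] = 10  (first piece 1, then f[1]=5)
f[3] = max(5+10, 7+0) = 15
f[4] = max(5+15, 7+5) = 20
f[5] = max(5+20, 7+10, 30+0) = 30
f[6] = max(5+30, 7+15, 30+5) = 35
f[7] = max(5+35, 7+20, 30+10) = 40
f[8] = max(5+40, 7+30, 30+15) = 45
f[9] = max(5+45, 7+35, 30+20) = 50
f[10] = max(5+50, 7+40, 30+30, 41+0) = 60
f[11] = max(5+60, 7+45, 30+35, 41+5) = 65
One optimal cutting: 5 + 5 + 1 → ¢65.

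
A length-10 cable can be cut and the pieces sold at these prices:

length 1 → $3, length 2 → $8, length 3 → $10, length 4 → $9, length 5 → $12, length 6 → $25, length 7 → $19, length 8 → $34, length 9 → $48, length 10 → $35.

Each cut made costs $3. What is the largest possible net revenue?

48

Build net[k] bottom-up: net[k] = max over allowed piece i of (p[i] + net[k−i]) − 3 per cut.
net[1] = 3
net[2] = 8
net[3] = 10
net[4] = 13  (first piece 2, then net[2]=8)
net[5] = 15  (first piece 2, then net[3]=10)
net[6] = 25
net[7] = 25  (first piece 1, then net[6]=25)
net[8] = 34
net[9] = 48
net[10] = 48  (first piece 1, then net[9]=48)
One optimal plan: pieces 9 + 1 (1 cut) → $51 − $3 = $48.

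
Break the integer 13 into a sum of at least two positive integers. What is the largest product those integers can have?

108

Fill P[k] for k=2..13: at each k try every first piece i and multiply by the better of (k−i) uncut or P[k−i].
P[2] = 1·max(1,0) = 1·1 = 1
P[3] = max(1·2, 2·1) = 2
P[4] = max(1·3, 2·2, 3·1) = 4
P[5] = max(1·4, 2·3, 3·2, 4·1) = 6
P[6] = max(1·6, 2·4, 3·3, 4·2, 5·1) = 9
P[7] = max(1·9, 2·6, 3·4, 4·3, 5·2, 6·1) = 12
P[8] = max(1·12, 2·9, 3·6, …, 6·2, 7·1) = 18
P[9] = max(1·18, 2·12, 3·9, …, 7·2, 8·1) = 27
P[10] = max(1·27, 2·18, 3·12, …, 8·2, 9·1) = 36
P[11] = max(1·36, 2·27, 3·18, …, 9·2, 10·1) = 54
P[12] = max(1·54, 2·36, 3·27, …, 10·2, 11·1) = 81
P[13] = max(1·81, 2·54, 3·36, …, 11·2, 12·1) = 108
One optimal split: 3 + 3 + 3 + 2 + 2; product 3·3·3·2·2 = 108.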